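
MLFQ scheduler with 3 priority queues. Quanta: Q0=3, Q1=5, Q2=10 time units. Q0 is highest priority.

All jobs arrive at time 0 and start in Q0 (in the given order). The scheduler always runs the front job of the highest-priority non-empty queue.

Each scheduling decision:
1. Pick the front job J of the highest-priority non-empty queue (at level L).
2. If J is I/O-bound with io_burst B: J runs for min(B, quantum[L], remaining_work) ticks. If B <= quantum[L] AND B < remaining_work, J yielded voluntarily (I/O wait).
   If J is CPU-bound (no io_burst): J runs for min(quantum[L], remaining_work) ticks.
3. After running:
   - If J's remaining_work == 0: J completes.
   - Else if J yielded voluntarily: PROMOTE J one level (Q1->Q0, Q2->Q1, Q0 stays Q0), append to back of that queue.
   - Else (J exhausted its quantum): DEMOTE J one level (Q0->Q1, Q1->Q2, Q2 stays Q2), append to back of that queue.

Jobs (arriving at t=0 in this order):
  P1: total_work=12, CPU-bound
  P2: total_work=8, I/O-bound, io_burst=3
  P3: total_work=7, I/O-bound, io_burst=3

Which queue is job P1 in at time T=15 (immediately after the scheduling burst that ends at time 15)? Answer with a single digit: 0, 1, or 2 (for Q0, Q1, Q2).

t=0-3: P1@Q0 runs 3, rem=9, quantum used, demote→Q1. Q0=[P2,P3] Q1=[P1] Q2=[]
t=3-6: P2@Q0 runs 3, rem=5, I/O yield, promote→Q0. Q0=[P3,P2] Q1=[P1] Q2=[]
t=6-9: P3@Q0 runs 3, rem=4, I/O yield, promote→Q0. Q0=[P2,P3] Q1=[P1] Q2=[]
t=9-12: P2@Q0 runs 3, rem=2, I/O yield, promote→Q0. Q0=[P3,P2] Q1=[P1] Q2=[]
t=12-15: P3@Q0 runs 3, rem=1, I/O yield, promote→Q0. Q0=[P2,P3] Q1=[P1] Q2=[]
t=15-17: P2@Q0 runs 2, rem=0, completes. Q0=[P3] Q1=[P1] Q2=[]
t=17-18: P3@Q0 runs 1, rem=0, completes. Q0=[] Q1=[P1] Q2=[]
t=18-23: P1@Q1 runs 5, rem=4, quantum used, demote→Q2. Q0=[] Q1=[] Q2=[P1]
t=23-27: P1@Q2 runs 4, rem=0, completes. Q0=[] Q1=[] Q2=[]

Answer: 1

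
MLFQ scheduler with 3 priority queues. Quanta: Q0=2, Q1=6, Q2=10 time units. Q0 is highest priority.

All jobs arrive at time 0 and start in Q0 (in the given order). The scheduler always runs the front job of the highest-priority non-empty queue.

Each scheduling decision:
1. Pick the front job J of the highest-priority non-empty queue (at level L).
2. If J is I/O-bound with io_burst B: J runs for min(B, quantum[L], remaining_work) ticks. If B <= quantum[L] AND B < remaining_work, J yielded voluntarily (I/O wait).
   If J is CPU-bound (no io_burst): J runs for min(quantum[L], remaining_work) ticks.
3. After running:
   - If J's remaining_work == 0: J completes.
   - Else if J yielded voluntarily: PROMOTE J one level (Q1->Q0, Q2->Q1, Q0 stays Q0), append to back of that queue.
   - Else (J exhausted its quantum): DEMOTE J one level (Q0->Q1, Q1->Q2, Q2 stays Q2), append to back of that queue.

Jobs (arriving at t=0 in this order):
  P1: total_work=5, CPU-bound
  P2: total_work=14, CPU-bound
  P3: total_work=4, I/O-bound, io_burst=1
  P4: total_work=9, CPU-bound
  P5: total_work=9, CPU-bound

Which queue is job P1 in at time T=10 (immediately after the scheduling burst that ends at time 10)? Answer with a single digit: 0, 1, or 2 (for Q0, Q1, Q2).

Answer: 1

Derivation:
t=0-2: P1@Q0 runs 2, rem=3, quantum used, demote→Q1. Q0=[P2,P3,P4,P5] Q1=[P1] Q2=[]
t=2-4: P2@Q0 runs 2, rem=12, quantum used, demote→Q1. Q0=[P3,P4,P5] Q1=[P1,P2] Q2=[]
t=4-5: P3@Q0 runs 1, rem=3, I/O yield, promote→Q0. Q0=[P4,P5,P3] Q1=[P1,P2] Q2=[]
t=5-7: P4@Q0 runs 2, rem=7, quantum used, demote→Q1. Q0=[P5,P3] Q1=[P1,P2,P4] Q2=[]
t=7-9: P5@Q0 runs 2, rem=7, quantum used, demote→Q1. Q0=[P3] Q1=[P1,P2,P4,P5] Q2=[]
t=9-10: P3@Q0 runs 1, rem=2, I/O yield, promote→Q0. Q0=[P3] Q1=[P1,P2,P4,P5] Q2=[]
t=10-11: P3@Q0 runs 1, rem=1, I/O yield, promote→Q0. Q0=[P3] Q1=[P1,P2,P4,P5] Q2=[]
t=11-12: P3@Q0 runs 1, rem=0, completes. Q0=[] Q1=[P1,P2,P4,P5] Q2=[]
t=12-15: P1@Q1 runs 3, rem=0, completes. Q0=[] Q1=[P2,P4,P5] Q2=[]
t=15-21: P2@Q1 runs 6, rem=6, quantum used, demote→Q2. Q0=[] Q1=[P4,P5] Q2=[P2]
t=21-27: P4@Q1 runs 6, rem=1, quantum used, demote→Q2. Q0=[] Q1=[P5] Q2=[P2,P4]
t=27-33: P5@Q1 runs 6, rem=1, quantum used, demote→Q2. Q0=[] Q1=[] Q2=[P2,P4,P5]
t=33-39: P2@Q2 runs 6, rem=0, completes. Q0=[] Q1=[] Q2=[P4,P5]
t=39-40: P4@Q2 runs 1, rem=0, completes. Q0=[] Q1=[] Q2=[P5]
t=40-41: P5@Q2 runs 1, rem=0, completes. Q0=[] Q1=[] Q2=[]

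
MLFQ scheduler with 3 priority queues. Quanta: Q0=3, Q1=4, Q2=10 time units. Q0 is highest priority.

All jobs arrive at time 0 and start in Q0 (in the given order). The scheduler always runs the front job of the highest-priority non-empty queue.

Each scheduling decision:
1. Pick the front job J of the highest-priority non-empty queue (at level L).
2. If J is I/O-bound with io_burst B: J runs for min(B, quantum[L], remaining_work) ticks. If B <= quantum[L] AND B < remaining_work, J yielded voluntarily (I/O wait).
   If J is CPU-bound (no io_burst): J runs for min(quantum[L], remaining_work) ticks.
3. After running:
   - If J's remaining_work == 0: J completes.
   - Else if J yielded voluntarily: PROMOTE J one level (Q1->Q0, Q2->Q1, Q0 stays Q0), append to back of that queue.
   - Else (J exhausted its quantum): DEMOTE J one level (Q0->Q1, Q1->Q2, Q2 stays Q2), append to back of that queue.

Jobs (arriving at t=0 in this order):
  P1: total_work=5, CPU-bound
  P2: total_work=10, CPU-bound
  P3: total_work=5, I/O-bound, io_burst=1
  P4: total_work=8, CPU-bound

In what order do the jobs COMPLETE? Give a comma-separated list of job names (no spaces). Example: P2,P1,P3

t=0-3: P1@Q0 runs 3, rem=2, quantum used, demote→Q1. Q0=[P2,P3,P4] Q1=[P1] Q2=[]
t=3-6: P2@Q0 runs 3, rem=7, quantum used, demote→Q1. Q0=[P3,P4] Q1=[P1,P2] Q2=[]
t=6-7: P3@Q0 runs 1, rem=4, I/O yield, promote→Q0. Q0=[P4,P3] Q1=[P1,P2] Q2=[]
t=7-10: P4@Q0 runs 3, rem=5, quantum used, demote→Q1. Q0=[P3] Q1=[P1,P2,P4] Q2=[]
t=10-11: P3@Q0 runs 1, rem=3, I/O yield, promote→Q0. Q0=[P3] Q1=[P1,P2,P4] Q2=[]
t=11-12: P3@Q0 runs 1, rem=2, I/O yield, promote→Q0. Q0=[P3] Q1=[P1,P2,P4] Q2=[]
t=12-13: P3@Q0 runs 1, rem=1, I/O yield, promote→Q0. Q0=[P3] Q1=[P1,P2,P4] Q2=[]
t=13-14: P3@Q0 runs 1, rem=0, completes. Q0=[] Q1=[P1,P2,P4] Q2=[]
t=14-16: P1@Q1 runs 2, rem=0, completes. Q0=[] Q1=[P2,P4] Q2=[]
t=16-20: P2@Q1 runs 4, rem=3, quantum used, demote→Q2. Q0=[] Q1=[P4] Q2=[P2]
t=20-24: P4@Q1 runs 4, rem=1, quantum used, demote→Q2. Q0=[] Q1=[] Q2=[P2,P4]
t=24-27: P2@Q2 runs 3, rem=0, completes. Q0=[] Q1=[] Q2=[P4]
t=27-28: P4@Q2 runs 1, rem=0, completes. Q0=[] Q1=[] Q2=[]

Answer: P3,P1,P2,P4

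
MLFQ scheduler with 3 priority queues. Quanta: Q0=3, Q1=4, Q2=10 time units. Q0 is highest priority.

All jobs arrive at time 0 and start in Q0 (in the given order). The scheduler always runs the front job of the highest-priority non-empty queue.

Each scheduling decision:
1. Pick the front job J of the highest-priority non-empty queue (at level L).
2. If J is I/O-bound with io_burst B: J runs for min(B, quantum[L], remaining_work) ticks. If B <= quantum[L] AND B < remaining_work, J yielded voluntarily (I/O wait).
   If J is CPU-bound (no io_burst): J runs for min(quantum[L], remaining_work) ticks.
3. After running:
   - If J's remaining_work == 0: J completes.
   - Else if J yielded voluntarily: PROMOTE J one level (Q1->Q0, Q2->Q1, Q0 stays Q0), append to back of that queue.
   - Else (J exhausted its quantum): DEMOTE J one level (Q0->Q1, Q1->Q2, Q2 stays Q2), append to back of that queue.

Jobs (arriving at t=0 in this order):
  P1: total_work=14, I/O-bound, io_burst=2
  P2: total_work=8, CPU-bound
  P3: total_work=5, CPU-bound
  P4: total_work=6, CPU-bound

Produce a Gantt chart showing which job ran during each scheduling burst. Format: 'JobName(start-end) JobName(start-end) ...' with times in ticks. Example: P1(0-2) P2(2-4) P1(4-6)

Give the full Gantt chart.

t=0-2: P1@Q0 runs 2, rem=12, I/O yield, promote→Q0. Q0=[P2,P3,P4,P1] Q1=[] Q2=[]
t=2-5: P2@Q0 runs 3, rem=5, quantum used, demote→Q1. Q0=[P3,P4,P1] Q1=[P2] Q2=[]
t=5-8: P3@Q0 runs 3, rem=2, quantum used, demote→Q1. Q0=[P4,P1] Q1=[P2,P3] Q2=[]
t=8-11: P4@Q0 runs 3, rem=3, quantum used, demote→Q1. Q0=[P1] Q1=[P2,P3,P4] Q2=[]
t=11-13: P1@Q0 runs 2, rem=10, I/O yield, promote→Q0. Q0=[P1] Q1=[P2,P3,P4] Q2=[]
t=13-15: P1@Q0 runs 2, rem=8, I/O yield, promote→Q0. Q0=[P1] Q1=[P2,P3,P4] Q2=[]
t=15-17: P1@Q0 runs 2, rem=6, I/O yield, promote→Q0. Q0=[P1] Q1=[P2,P3,P4] Q2=[]
t=17-19: P1@Q0 runs 2, rem=4, I/O yield, promote→Q0. Q0=[P1] Q1=[P2,P3,P4] Q2=[]
t=19-21: P1@Q0 runs 2, rem=2, I/O yield, promote→Q0. Q0=[P1] Q1=[P2,P3,P4] Q2=[]
t=21-23: P1@Q0 runs 2, rem=0, completes. Q0=[] Q1=[P2,P3,P4] Q2=[]
t=23-27: P2@Q1 runs 4, rem=1, quantum used, demote→Q2. Q0=[] Q1=[P3,P4] Q2=[P2]
t=27-29: P3@Q1 runs 2, rem=0, completes. Q0=[] Q1=[P4] Q2=[P2]
t=29-32: P4@Q1 runs 3, rem=0, completes. Q0=[] Q1=[] Q2=[P2]
t=32-33: P2@Q2 runs 1, rem=0, completes. Q0=[] Q1=[] Q2=[]

Answer: P1(0-2) P2(2-5) P3(5-8) P4(8-11) P1(11-13) P1(13-15) P1(15-17) P1(17-19) P1(19-21) P1(21-23) P2(23-27) P3(27-29) P4(29-32) P2(32-33)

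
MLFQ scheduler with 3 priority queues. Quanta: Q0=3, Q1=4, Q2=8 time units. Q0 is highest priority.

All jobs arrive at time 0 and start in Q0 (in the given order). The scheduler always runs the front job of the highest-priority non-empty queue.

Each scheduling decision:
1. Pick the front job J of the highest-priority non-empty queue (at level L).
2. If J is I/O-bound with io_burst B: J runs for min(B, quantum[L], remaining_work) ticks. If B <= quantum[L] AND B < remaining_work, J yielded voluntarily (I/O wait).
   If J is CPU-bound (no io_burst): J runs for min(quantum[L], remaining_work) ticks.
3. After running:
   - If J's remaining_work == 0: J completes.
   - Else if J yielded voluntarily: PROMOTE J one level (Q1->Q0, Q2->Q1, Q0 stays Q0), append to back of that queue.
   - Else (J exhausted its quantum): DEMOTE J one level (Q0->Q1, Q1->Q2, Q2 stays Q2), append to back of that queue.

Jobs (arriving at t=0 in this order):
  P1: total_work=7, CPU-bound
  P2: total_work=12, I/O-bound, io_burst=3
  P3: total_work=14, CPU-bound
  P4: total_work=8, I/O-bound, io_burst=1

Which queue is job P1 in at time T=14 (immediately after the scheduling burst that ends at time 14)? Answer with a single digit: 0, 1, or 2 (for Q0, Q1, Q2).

t=0-3: P1@Q0 runs 3, rem=4, quantum used, demote→Q1. Q0=[P2,P3,P4] Q1=[P1] Q2=[]
t=3-6: P2@Q0 runs 3, rem=9, I/O yield, promote→Q0. Q0=[P3,P4,P2] Q1=[P1] Q2=[]
t=6-9: P3@Q0 runs 3, rem=11, quantum used, demote→Q1. Q0=[P4,P2] Q1=[P1,P3] Q2=[]
t=9-10: P4@Q0 runs 1, rem=7, I/O yield, promote→Q0. Q0=[P2,P4] Q1=[P1,P3] Q2=[]
t=10-13: P2@Q0 runs 3, rem=6, I/O yield, promote→Q0. Q0=[P4,P2] Q1=[P1,P3] Q2=[]
t=13-14: P4@Q0 runs 1, rem=6, I/O yield, promote→Q0. Q0=[P2,P4] Q1=[P1,P3] Q2=[]
t=14-17: P2@Q0 runs 3, rem=3, I/O yield, promote→Q0. Q0=[P4,P2] Q1=[P1,P3] Q2=[]
t=17-18: P4@Q0 runs 1, rem=5, I/O yield, promote→Q0. Q0=[P2,P4] Q1=[P1,P3] Q2=[]
t=18-21: P2@Q0 runs 3, rem=0, completes. Q0=[P4] Q1=[P1,P3] Q2=[]
t=21-22: P4@Q0 runs 1, rem=4, I/O yield, promote→Q0. Q0=[P4] Q1=[P1,P3] Q2=[]
t=22-23: P4@Q0 runs 1, rem=3, I/O yield, promote→Q0. Q0=[P4] Q1=[P1,P3] Q2=[]
t=23-24: P4@Q0 runs 1, rem=2, I/O yield, promote→Q0. Q0=[P4] Q1=[P1,P3] Q2=[]
t=24-25: P4@Q0 runs 1, rem=1, I/O yield, promote→Q0. Q0=[P4] Q1=[P1,P3] Q2=[]
t=25-26: P4@Q0 runs 1, rem=0, completes. Q0=[] Q1=[P1,P3] Q2=[]
t=26-30: P1@Q1 runs 4, rem=0, completes. Q0=[] Q1=[P3] Q2=[]
t=30-34: P3@Q1 runs 4, rem=7, quantum used, demote→Q2. Q0=[] Q1=[] Q2=[P3]
t=34-41: P3@Q2 runs 7, rem=0, completes. Q0=[] Q1=[] Q2=[]

Answer: 1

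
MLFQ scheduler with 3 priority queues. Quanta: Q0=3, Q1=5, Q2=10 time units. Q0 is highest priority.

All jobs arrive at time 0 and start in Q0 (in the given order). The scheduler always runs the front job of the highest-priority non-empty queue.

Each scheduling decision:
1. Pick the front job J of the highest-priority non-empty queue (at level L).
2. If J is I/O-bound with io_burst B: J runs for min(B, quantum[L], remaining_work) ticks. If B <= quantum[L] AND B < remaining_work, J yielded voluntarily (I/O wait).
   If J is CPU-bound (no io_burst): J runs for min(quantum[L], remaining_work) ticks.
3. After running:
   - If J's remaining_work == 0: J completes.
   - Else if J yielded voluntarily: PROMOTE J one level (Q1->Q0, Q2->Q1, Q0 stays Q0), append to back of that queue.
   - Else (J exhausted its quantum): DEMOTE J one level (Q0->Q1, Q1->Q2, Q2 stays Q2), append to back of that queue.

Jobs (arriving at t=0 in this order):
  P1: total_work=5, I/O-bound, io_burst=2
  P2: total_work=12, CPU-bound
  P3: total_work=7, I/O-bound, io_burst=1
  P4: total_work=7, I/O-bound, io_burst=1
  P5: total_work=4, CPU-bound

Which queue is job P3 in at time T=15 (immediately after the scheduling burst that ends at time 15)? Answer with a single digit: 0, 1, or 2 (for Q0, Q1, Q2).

Answer: 0

Derivation:
t=0-2: P1@Q0 runs 2, rem=3, I/O yield, promote→Q0. Q0=[P2,P3,P4,P5,P1] Q1=[] Q2=[]
t=2-5: P2@Q0 runs 3, rem=9, quantum used, demote→Q1. Q0=[P3,P4,P5,P1] Q1=[P2] Q2=[]
t=5-6: P3@Q0 runs 1, rem=6, I/O yield, promote→Q0. Q0=[P4,P5,P1,P3] Q1=[P2] Q2=[]
t=6-7: P4@Q0 runs 1, rem=6, I/O yield, promote→Q0. Q0=[P5,P1,P3,P4] Q1=[P2] Q2=[]
t=7-10: P5@Q0 runs 3, rem=1, quantum used, demote→Q1. Q0=[P1,P3,P4] Q1=[P2,P5] Q2=[]
t=10-12: P1@Q0 runs 2, rem=1, I/O yield, promote→Q0. Q0=[P3,P4,P1] Q1=[P2,P5] Q2=[]
t=12-13: P3@Q0 runs 1, rem=5, I/O yield, promote→Q0. Q0=[P4,P1,P3] Q1=[P2,P5] Q2=[]
t=13-14: P4@Q0 runs 1, rem=5, I/O yield, promote→Q0. Q0=[P1,P3,P4] Q1=[P2,P5] Q2=[]
t=14-15: P1@Q0 runs 1, rem=0, completes. Q0=[P3,P4] Q1=[P2,P5] Q2=[]
t=15-16: P3@Q0 runs 1, rem=4, I/O yield, promote→Q0. Q0=[P4,P3] Q1=[P2,P5] Q2=[]
t=16-17: P4@Q0 runs 1, rem=4, I/O yield, promote→Q0. Q0=[P3,P4] Q1=[P2,P5] Q2=[]
t=17-18: P3@Q0 runs 1, rem=3, I/O yield, promote→Q0. Q0=[P4,P3] Q1=[P2,P5] Q2=[]
t=18-19: P4@Q0 runs 1, rem=3, I/O yield, promote→Q0. Q0=[P3,P4] Q1=[P2,P5] Q2=[]
t=19-20: P3@Q0 runs 1, rem=2, I/O yield, promote→Q0. Q0=[P4,P3] Q1=[P2,P5] Q2=[]
t=20-21: P4@Q0 runs 1, rem=2, I/O yield, promote→Q0. Q0=[P3,P4] Q1=[P2,P5] Q2=[]
t=21-22: P3@Q0 runs 1, rem=1, I/O yield, promote→Q0. Q0=[P4,P3] Q1=[P2,P5] Q2=[]
t=22-23: P4@Q0 runs 1, rem=1, I/O yield, promote→Q0. Q0=[P3,P4] Q1=[P2,P5] Q2=[]
t=23-24: P3@Q0 runs 1, rem=0, completes. Q0=[P4] Q1=[P2,P5] Q2=[]
t=24-25: P4@Q0 runs 1, rem=0, completes. Q0=[] Q1=[P2,P5] Q2=[]
t=25-30: P2@Q1 runs 5, rem=4, quantum used, demote→Q2. Q0=[] Q1=[P5] Q2=[P2]
t=30-31: P5@Q1 runs 1, rem=0, completes. Q0=[] Q1=[] Q2=[P2]
t=31-35: P2@Q2 runs 4, rem=0, completes. Q0=[] Q1=[] Q2=[]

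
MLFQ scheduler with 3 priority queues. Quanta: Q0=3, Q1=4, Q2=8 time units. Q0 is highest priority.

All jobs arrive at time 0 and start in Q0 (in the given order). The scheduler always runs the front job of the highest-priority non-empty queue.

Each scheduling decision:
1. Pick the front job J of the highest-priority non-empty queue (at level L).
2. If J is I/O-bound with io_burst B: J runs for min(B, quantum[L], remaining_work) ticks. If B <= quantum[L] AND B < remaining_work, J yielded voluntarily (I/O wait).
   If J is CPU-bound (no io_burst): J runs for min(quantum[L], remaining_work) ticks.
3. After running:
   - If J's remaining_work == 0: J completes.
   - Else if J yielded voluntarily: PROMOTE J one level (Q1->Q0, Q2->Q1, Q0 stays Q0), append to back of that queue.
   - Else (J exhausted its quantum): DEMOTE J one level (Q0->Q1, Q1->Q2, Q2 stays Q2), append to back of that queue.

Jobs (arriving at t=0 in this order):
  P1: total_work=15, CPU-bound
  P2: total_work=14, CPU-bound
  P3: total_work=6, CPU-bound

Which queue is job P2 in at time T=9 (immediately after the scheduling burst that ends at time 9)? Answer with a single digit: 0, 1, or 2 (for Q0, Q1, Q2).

t=0-3: P1@Q0 runs 3, rem=12, quantum used, demote→Q1. Q0=[P2,P3] Q1=[P1] Q2=[]
t=3-6: P2@Q0 runs 3, rem=11, quantum used, demote→Q1. Q0=[P3] Q1=[P1,P2] Q2=[]
t=6-9: P3@Q0 runs 3, rem=3, quantum used, demote→Q1. Q0=[] Q1=[P1,P2,P3] Q2=[]
t=9-13: P1@Q1 runs 4, rem=8, quantum used, demote→Q2. Q0=[] Q1=[P2,P3] Q2=[P1]
t=13-17: P2@Q1 runs 4, rem=7, quantum used, demote→Q2. Q0=[] Q1=[P3] Q2=[P1,P2]
t=17-20: P3@Q1 runs 3, rem=0, completes. Q0=[] Q1=[] Q2=[P1,P2]
t=20-28: P1@Q2 runs 8, rem=0, completes. Q0=[] Q1=[] Q2=[P2]
t=28-35: P2@Q2 runs 7, rem=0, completes. Q0=[] Q1=[] Q2=[]

Answer: 1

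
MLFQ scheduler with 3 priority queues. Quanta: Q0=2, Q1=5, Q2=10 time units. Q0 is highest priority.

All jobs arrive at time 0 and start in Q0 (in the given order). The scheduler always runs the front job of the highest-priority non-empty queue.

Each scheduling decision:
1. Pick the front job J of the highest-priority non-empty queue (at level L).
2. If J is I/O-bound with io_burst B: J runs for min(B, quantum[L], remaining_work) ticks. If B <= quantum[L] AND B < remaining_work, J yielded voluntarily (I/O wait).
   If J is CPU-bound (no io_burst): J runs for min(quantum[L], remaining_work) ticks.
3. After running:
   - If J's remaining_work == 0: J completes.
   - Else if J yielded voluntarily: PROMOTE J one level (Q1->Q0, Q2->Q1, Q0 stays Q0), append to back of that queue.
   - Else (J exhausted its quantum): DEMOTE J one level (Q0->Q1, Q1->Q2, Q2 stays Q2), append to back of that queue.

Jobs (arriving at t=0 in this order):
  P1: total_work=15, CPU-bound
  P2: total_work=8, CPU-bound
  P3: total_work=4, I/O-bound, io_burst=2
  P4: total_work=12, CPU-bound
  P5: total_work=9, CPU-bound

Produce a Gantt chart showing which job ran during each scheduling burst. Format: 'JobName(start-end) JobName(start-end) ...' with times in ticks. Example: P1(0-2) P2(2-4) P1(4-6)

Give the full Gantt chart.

Answer: P1(0-2) P2(2-4) P3(4-6) P4(6-8) P5(8-10) P3(10-12) P1(12-17) P2(17-22) P4(22-27) P5(27-32) P1(32-40) P2(40-41) P4(41-46) P5(46-48)

Derivation:
t=0-2: P1@Q0 runs 2, rem=13, quantum used, demote→Q1. Q0=[P2,P3,P4,P5] Q1=[P1] Q2=[]
t=2-4: P2@Q0 runs 2, rem=6, quantum used, demote→Q1. Q0=[P3,P4,P5] Q1=[P1,P2] Q2=[]
t=4-6: P3@Q0 runs 2, rem=2, I/O yield, promote→Q0. Q0=[P4,P5,P3] Q1=[P1,P2] Q2=[]
t=6-8: P4@Q0 runs 2, rem=10, quantum used, demote→Q1. Q0=[P5,P3] Q1=[P1,P2,P4] Q2=[]
t=8-10: P5@Q0 runs 2, rem=7, quantum used, demote→Q1. Q0=[P3] Q1=[P1,P2,P4,P5] Q2=[]
t=10-12: P3@Q0 runs 2, rem=0, completes. Q0=[] Q1=[P1,P2,P4,P5] Q2=[]
t=12-17: P1@Q1 runs 5, rem=8, quantum used, demote→Q2. Q0=[] Q1=[P2,P4,P5] Q2=[P1]
t=17-22: P2@Q1 runs 5, rem=1, quantum used, demote→Q2. Q0=[] Q1=[P4,P5] Q2=[P1,P2]
t=22-27: P4@Q1 runs 5, rem=5, quantum used, demote→Q2. Q0=[] Q1=[P5] Q2=[P1,P2,P4]
t=27-32: P5@Q1 runs 5, rem=2, quantum used, demote→Q2. Q0=[] Q1=[] Q2=[P1,P2,P4,P5]
t=32-40: P1@Q2 runs 8, rem=0, completes. Q0=[] Q1=[] Q2=[P2,P4,P5]
t=40-41: P2@Q2 runs 1, rem=0, completes. Q0=[] Q1=[] Q2=[P4,P5]
t=41-46: P4@Q2 runs 5, rem=0, completes. Q0=[] Q1=[] Q2=[P5]
t=46-48: P5@Q2 runs 2, rem=0, completes. Q0=[] Q1=[] Q2=[]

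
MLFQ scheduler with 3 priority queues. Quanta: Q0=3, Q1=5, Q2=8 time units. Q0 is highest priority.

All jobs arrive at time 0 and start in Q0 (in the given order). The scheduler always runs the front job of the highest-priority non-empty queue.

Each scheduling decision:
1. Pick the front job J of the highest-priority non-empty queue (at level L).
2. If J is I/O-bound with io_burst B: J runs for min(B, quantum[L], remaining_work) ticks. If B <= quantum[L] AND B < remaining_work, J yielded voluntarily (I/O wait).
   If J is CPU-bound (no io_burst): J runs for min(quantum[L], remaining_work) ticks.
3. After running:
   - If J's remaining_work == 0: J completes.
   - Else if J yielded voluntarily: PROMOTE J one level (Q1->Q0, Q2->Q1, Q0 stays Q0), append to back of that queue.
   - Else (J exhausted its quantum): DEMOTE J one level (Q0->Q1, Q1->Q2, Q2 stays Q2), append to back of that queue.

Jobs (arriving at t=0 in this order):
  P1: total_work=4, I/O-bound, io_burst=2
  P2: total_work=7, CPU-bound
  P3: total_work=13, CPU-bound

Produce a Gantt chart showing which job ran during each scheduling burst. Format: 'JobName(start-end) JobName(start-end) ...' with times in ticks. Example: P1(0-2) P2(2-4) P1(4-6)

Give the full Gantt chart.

Answer: P1(0-2) P2(2-5) P3(5-8) P1(8-10) P2(10-14) P3(14-19) P3(19-24)

Derivation:
t=0-2: P1@Q0 runs 2, rem=2, I/O yield, promote→Q0. Q0=[P2,P3,P1] Q1=[] Q2=[]
t=2-5: P2@Q0 runs 3, rem=4, quantum used, demote→Q1. Q0=[P3,P1] Q1=[P2] Q2=[]
t=5-8: P3@Q0 runs 3, rem=10, quantum used, demote→Q1. Q0=[P1] Q1=[P2,P3] Q2=[]
t=8-10: P1@Q0 runs 2, rem=0, completes. Q0=[] Q1=[P2,P3] Q2=[]
t=10-14: P2@Q1 runs 4, rem=0, completes. Q0=[] Q1=[P3] Q2=[]
t=14-19: P3@Q1 runs 5, rem=5, quantum used, demote→Q2. Q0=[] Q1=[] Q2=[P3]
t=19-24: P3@Q2 runs 5, rem=0, completes. Q0=[] Q1=[] Q2=[]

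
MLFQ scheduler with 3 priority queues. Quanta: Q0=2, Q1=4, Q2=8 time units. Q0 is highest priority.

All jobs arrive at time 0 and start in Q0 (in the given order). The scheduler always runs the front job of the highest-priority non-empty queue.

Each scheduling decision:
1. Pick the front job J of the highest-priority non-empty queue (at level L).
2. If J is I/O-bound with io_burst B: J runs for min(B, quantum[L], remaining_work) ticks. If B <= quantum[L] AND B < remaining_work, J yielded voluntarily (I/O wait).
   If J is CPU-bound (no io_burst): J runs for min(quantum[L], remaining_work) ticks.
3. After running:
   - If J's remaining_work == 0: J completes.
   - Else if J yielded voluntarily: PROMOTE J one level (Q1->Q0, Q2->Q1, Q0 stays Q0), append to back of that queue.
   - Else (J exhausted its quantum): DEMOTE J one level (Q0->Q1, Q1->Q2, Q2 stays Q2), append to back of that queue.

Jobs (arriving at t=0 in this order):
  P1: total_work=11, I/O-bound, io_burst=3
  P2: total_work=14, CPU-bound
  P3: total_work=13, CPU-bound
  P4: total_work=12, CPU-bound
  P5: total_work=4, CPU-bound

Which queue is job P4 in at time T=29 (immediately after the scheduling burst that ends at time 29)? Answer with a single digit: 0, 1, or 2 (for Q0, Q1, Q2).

Answer: 2

Derivation:
t=0-2: P1@Q0 runs 2, rem=9, quantum used, demote→Q1. Q0=[P2,P3,P4,P5] Q1=[P1] Q2=[]
t=2-4: P2@Q0 runs 2, rem=12, quantum used, demote→Q1. Q0=[P3,P4,P5] Q1=[P1,P2] Q2=[]
t=4-6: P3@Q0 runs 2, rem=11, quantum used, demote→Q1. Q0=[P4,P5] Q1=[P1,P2,P3] Q2=[]
t=6-8: P4@Q0 runs 2, rem=10, quantum used, demote→Q1. Q0=[P5] Q1=[P1,P2,P3,P4] Q2=[]
t=8-10: P5@Q0 runs 2, rem=2, quantum used, demote→Q1. Q0=[] Q1=[P1,P2,P3,P4,P5] Q2=[]
t=10-13: P1@Q1 runs 3, rem=6, I/O yield, promote→Q0. Q0=[P1] Q1=[P2,P3,P4,P5] Q2=[]
t=13-15: P1@Q0 runs 2, rem=4, quantum used, demote→Q1. Q0=[] Q1=[P2,P3,P4,P5,P1] Q2=[]
t=15-19: P2@Q1 runs 4, rem=8, quantum used, demote→Q2. Q0=[] Q1=[P3,P4,P5,P1] Q2=[P2]
t=19-23: P3@Q1 runs 4, rem=7, quantum used, demote→Q2. Q0=[] Q1=[P4,P5,P1] Q2=[P2,P3]
t=23-27: P4@Q1 runs 4, rem=6, quantum used, demote→Q2. Q0=[] Q1=[P5,P1] Q2=[P2,P3,P4]
t=27-29: P5@Q1 runs 2, rem=0, completes. Q0=[] Q1=[P1] Q2=[P2,P3,P4]
t=29-32: P1@Q1 runs 3, rem=1, I/O yield, promote→Q0. Q0=[P1] Q1=[] Q2=[P2,P3,P4]
t=32-33: P1@Q0 runs 1, rem=0, completes. Q0=[] Q1=[] Q2=[P2,P3,P4]
t=33-41: P2@Q2 runs 8, rem=0, completes. Q0=[] Q1=[] Q2=[P3,P4]
t=41-48: P3@Q2 runs 7, rem=0, completes. Q0=[] Q1=[] Q2=[P4]
t=48-54: P4@Q2 runs 6, rem=0, completes. Q0=[] Q1=[] Q2=[]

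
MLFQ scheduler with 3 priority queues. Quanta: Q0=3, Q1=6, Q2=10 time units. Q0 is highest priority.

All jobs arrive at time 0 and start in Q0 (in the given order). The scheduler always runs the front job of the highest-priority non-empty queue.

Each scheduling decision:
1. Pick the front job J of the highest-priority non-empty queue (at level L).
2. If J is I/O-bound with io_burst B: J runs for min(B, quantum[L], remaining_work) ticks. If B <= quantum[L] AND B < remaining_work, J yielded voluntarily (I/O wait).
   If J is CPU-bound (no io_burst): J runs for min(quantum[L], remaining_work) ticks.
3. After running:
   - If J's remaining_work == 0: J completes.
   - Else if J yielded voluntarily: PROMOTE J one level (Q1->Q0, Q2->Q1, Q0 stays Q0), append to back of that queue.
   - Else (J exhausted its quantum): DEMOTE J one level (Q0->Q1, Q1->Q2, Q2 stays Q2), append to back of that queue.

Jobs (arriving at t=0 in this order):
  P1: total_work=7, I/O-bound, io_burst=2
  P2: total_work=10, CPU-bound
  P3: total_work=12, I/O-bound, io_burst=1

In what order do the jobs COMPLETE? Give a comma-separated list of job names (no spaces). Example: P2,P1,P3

t=0-2: P1@Q0 runs 2, rem=5, I/O yield, promote→Q0. Q0=[P2,P3,P1] Q1=[] Q2=[]
t=2-5: P2@Q0 runs 3, rem=7, quantum used, demote→Q1. Q0=[P3,P1] Q1=[P2] Q2=[]
t=5-6: P3@Q0 runs 1, rem=11, I/O yield, promote→Q0. Q0=[P1,P3] Q1=[P2] Q2=[]
t=6-8: P1@Q0 runs 2, rem=3, I/O yield, promote→Q0. Q0=[P3,P1] Q1=[P2] Q2=[]
t=8-9: P3@Q0 runs 1, rem=10, I/O yield, promote→Q0. Q0=[P1,P3] Q1=[P2] Q2=[]
t=9-11: P1@Q0 runs 2, rem=1, I/O yield, promote→Q0. Q0=[P3,P1] Q1=[P2] Q2=[]
t=11-12: P3@Q0 runs 1, rem=9, I/O yield, promote→Q0. Q0=[P1,P3] Q1=[P2] Q2=[]
t=12-13: P1@Q0 runs 1, rem=0, completes. Q0=[P3] Q1=[P2] Q2=[]
t=13-14: P3@Q0 runs 1, rem=8, I/O yield, promote→Q0. Q0=[P3] Q1=[P2] Q2=[]
t=14-15: P3@Q0 runs 1, rem=7, I/O yield, promote→Q0. Q0=[P3] Q1=[P2] Q2=[]
t=15-16: P3@Q0 runs 1, rem=6, I/O yield, promote→Q0. Q0=[P3] Q1=[P2] Q2=[]
t=16-17: P3@Q0 runs 1, rem=5, I/O yield, promote→Q0. Q0=[P3] Q1=[P2] Q2=[]
t=17-18: P3@Q0 runs 1, rem=4, I/O yield, promote→Q0. Q0=[P3] Q1=[P2] Q2=[]
t=18-19: P3@Q0 runs 1, rem=3, I/O yield, promote→Q0. Q0=[P3] Q1=[P2] Q2=[]
t=19-20: P3@Q0 runs 1, rem=2, I/O yield, promote→Q0. Q0=[P3] Q1=[P2] Q2=[]
t=20-21: P3@Q0 runs 1, rem=1, I/O yield, promote→Q0. Q0=[P3] Q1=[P2] Q2=[]
t=21-22: P3@Q0 runs 1, rem=0, completes. Q0=[] Q1=[P2] Q2=[]
t=22-28: P2@Q1 runs 6, rem=1, quantum used, demote→Q2. Q0=[] Q1=[] Q2=[P2]
t=28-29: P2@Q2 runs 1, rem=0, completes. Q0=[] Q1=[] Q2=[]

Answer: P1,P3,P2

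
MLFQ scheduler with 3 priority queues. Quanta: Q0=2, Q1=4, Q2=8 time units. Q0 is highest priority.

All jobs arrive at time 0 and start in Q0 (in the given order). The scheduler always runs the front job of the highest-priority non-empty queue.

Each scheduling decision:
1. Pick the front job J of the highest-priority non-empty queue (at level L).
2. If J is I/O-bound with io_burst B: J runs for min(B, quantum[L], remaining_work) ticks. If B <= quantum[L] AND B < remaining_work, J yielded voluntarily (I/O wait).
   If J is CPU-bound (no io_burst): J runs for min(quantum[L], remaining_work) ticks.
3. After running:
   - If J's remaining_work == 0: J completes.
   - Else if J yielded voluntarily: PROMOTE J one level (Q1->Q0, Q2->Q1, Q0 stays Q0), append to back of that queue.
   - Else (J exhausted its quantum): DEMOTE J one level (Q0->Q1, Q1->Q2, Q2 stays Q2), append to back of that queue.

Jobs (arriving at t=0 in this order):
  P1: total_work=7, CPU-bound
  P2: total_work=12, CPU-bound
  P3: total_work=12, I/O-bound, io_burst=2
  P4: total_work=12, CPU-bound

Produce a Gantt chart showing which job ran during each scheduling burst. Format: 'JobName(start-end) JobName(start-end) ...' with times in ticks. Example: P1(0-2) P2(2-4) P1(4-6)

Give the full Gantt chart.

t=0-2: P1@Q0 runs 2, rem=5, quantum used, demote→Q1. Q0=[P2,P3,P4] Q1=[P1] Q2=[]
t=2-4: P2@Q0 runs 2, rem=10, quantum used, demote→Q1. Q0=[P3,P4] Q1=[P1,P2] Q2=[]
t=4-6: P3@Q0 runs 2, rem=10, I/O yield, promote→Q0. Q0=[P4,P3] Q1=[P1,P2] Q2=[]
t=6-8: P4@Q0 runs 2, rem=10, quantum used, demote→Q1. Q0=[P3] Q1=[P1,P2,P4] Q2=[]
t=8-10: P3@Q0 runs 2, rem=8, I/O yield, promote→Q0. Q0=[P3] Q1=[P1,P2,P4] Q2=[]
t=10-12: P3@Q0 runs 2, rem=6, I/O yield, promote→Q0. Q0=[P3] Q1=[P1,P2,P4] Q2=[]
t=12-14: P3@Q0 runs 2, rem=4, I/O yield, promote→Q0. Q0=[P3] Q1=[P1,P2,P4] Q2=[]
t=14-16: P3@Q0 runs 2, rem=2, I/O yield, promote→Q0. Q0=[P3] Q1=[P1,P2,P4] Q2=[]
t=16-18: P3@Q0 runs 2, rem=0, completes. Q0=[] Q1=[P1,P2,P4] Q2=[]
t=18-22: P1@Q1 runs 4, rem=1, quantum used, demote→Q2. Q0=[] Q1=[P2,P4] Q2=[P1]
t=22-26: P2@Q1 runs 4, rem=6, quantum used, demote→Q2. Q0=[] Q1=[P4] Q2=[P1,P2]
t=26-30: P4@Q1 runs 4, rem=6, quantum used, demote→Q2. Q0=[] Q1=[] Q2=[P1,P2,P4]
t=30-31: P1@Q2 runs 1, rem=0, completes. Q0=[] Q1=[] Q2=[P2,P4]
t=31-37: P2@Q2 runs 6, rem=0, completes. Q0=[] Q1=[] Q2=[P4]
t=37-43: P4@Q2 runs 6, rem=0, completes. Q0=[] Q1=[] Q2=[]

Answer: P1(0-2) P2(2-4) P3(4-6) P4(6-8) P3(8-10) P3(10-12) P3(12-14) P3(14-16) P3(16-18) P1(18-22) P2(22-26) P4(26-30) P1(30-31) P2(31-37) P4(37-43)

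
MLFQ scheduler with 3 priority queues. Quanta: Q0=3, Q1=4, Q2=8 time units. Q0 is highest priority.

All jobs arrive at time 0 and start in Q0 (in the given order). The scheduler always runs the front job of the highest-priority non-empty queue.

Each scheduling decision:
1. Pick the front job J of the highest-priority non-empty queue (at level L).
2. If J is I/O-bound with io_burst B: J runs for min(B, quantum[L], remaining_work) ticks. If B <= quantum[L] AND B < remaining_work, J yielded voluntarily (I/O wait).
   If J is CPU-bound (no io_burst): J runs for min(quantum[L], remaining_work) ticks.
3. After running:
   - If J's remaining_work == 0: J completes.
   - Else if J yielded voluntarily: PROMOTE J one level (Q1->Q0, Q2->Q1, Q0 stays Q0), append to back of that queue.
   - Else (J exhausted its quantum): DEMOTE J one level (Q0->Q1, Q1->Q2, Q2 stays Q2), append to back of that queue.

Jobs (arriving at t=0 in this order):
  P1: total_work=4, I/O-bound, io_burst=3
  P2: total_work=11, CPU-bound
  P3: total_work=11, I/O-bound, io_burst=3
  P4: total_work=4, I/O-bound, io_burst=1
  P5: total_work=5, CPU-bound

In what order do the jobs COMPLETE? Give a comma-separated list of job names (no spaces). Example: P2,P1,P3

Answer: P1,P3,P4,P5,P2

Derivation:
t=0-3: P1@Q0 runs 3, rem=1, I/O yield, promote→Q0. Q0=[P2,P3,P4,P5,P1] Q1=[] Q2=[]
t=3-6: P2@Q0 runs 3, rem=8, quantum used, demote→Q1. Q0=[P3,P4,P5,P1] Q1=[P2] Q2=[]
t=6-9: P3@Q0 runs 3, rem=8, I/O yield, promote→Q0. Q0=[P4,P5,P1,P3] Q1=[P2] Q2=[]
t=9-10: P4@Q0 runs 1, rem=3, I/O yield, promote→Q0. Q0=[P5,P1,P3,P4] Q1=[P2] Q2=[]
t=10-13: P5@Q0 runs 3, rem=2, quantum used, demote→Q1. Q0=[P1,P3,P4] Q1=[P2,P5] Q2=[]
t=13-14: P1@Q0 runs 1, rem=0, completes. Q0=[P3,P4] Q1=[P2,P5] Q2=[]
t=14-17: P3@Q0 runs 3, rem=5, I/O yield, promote→Q0. Q0=[P4,P3] Q1=[P2,P5] Q2=[]
t=17-18: P4@Q0 runs 1, rem=2, I/O yield, promote→Q0. Q0=[P3,P4] Q1=[P2,P5] Q2=[]
t=18-21: P3@Q0 runs 3, rem=2, I/O yield, promote→Q0. Q0=[P4,P3] Q1=[P2,P5] Q2=[]
t=21-22: P4@Q0 runs 1, rem=1, I/O yield, promote→Q0. Q0=[P3,P4] Q1=[P2,P5] Q2=[]
t=22-24: P3@Q0 runs 2, rem=0, completes. Q0=[P4] Q1=[P2,P5] Q2=[]
t=24-25: P4@Q0 runs 1, rem=0, completes. Q0=[] Q1=[P2,P5] Q2=[]
t=25-29: P2@Q1 runs 4, rem=4, quantum used, demote→Q2. Q0=[] Q1=[P5] Q2=[P2]
t=29-31: P5@Q1 runs 2, rem=0, completes. Q0=[] Q1=[] Q2=[P2]
t=31-35: P2@Q2 runs 4, rem=0, completes. Q0=[] Q1=[] Q2=[]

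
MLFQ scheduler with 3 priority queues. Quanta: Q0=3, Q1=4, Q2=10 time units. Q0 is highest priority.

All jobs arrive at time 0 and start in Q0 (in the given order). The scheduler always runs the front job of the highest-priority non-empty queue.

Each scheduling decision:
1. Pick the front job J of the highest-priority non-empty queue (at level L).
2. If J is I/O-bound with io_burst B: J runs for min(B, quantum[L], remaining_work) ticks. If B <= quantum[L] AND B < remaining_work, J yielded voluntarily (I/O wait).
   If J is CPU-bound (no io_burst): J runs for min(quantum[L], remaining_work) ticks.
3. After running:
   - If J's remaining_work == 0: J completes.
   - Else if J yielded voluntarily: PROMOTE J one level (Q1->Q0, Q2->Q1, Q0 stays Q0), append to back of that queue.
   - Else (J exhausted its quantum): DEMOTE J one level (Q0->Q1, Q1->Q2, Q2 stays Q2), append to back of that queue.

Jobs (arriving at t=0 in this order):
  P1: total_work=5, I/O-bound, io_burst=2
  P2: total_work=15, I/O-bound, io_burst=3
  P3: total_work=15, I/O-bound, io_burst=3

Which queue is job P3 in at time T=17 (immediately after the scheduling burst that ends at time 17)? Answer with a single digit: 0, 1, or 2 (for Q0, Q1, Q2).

Answer: 0

Derivation:
t=0-2: P1@Q0 runs 2, rem=3, I/O yield, promote→Q0. Q0=[P2,P3,P1] Q1=[] Q2=[]
t=2-5: P2@Q0 runs 3, rem=12, I/O yield, promote→Q0. Q0=[P3,P1,P2] Q1=[] Q2=[]
t=5-8: P3@Q0 runs 3, rem=12, I/O yield, promote→Q0. Q0=[P1,P2,P3] Q1=[] Q2=[]
t=8-10: P1@Q0 runs 2, rem=1, I/O yield, promote→Q0. Q0=[P2,P3,P1] Q1=[] Q2=[]
t=10-13: P2@Q0 runs 3, rem=9, I/O yield, promote→Q0. Q0=[P3,P1,P2] Q1=[] Q2=[]
t=13-16: P3@Q0 runs 3, rem=9, I/O yield, promote→Q0. Q0=[P1,P2,P3] Q1=[] Q2=[]
t=16-17: P1@Q0 runs 1, rem=0, completes. Q0=[P2,P3] Q1=[] Q2=[]
t=17-20: P2@Q0 runs 3, rem=6, I/O yield, promote→Q0. Q0=[P3,P2] Q1=[] Q2=[]
t=20-23: P3@Q0 runs 3, rem=6, I/O yield, promote→Q0. Q0=[P2,P3] Q1=[] Q2=[]
t=23-26: P2@Q0 runs 3, rem=3, I/O yield, promote→Q0. Q0=[P3,P2] Q1=[] Q2=[]
t=26-29: P3@Q0 runs 3, rem=3, I/O yield, promote→Q0. Q0=[P2,P3] Q1=[] Q2=[]
t=29-32: P2@Q0 runs 3, rem=0, completes. Q0=[P3] Q1=[] Q2=[]
t=32-35: P3@Q0 runs 3, rem=0, completes. Q0=[] Q1=[] Q2=[]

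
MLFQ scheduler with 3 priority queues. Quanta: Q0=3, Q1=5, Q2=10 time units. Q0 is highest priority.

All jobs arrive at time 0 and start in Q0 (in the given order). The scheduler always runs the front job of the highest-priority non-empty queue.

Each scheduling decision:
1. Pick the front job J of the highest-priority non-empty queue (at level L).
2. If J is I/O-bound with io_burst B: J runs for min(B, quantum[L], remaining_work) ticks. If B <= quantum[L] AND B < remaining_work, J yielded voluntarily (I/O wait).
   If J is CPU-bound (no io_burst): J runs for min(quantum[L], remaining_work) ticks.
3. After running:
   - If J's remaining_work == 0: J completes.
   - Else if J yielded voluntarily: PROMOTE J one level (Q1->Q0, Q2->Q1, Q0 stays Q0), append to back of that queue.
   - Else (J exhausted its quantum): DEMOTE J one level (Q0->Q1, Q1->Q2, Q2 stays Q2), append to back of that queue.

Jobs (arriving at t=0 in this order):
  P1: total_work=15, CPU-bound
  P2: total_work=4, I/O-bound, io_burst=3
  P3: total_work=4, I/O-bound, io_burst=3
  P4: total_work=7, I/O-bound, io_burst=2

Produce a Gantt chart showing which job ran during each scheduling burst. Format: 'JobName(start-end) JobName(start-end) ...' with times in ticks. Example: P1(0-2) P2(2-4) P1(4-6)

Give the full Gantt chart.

t=0-3: P1@Q0 runs 3, rem=12, quantum used, demote→Q1. Q0=[P2,P3,P4] Q1=[P1] Q2=[]
t=3-6: P2@Q0 runs 3, rem=1, I/O yield, promote→Q0. Q0=[P3,P4,P2] Q1=[P1] Q2=[]
t=6-9: P3@Q0 runs 3, rem=1, I/O yield, promote→Q0. Q0=[P4,P2,P3] Q1=[P1] Q2=[]
t=9-11: P4@Q0 runs 2, rem=5, I/O yield, promote→Q0. Q0=[P2,P3,P4] Q1=[P1] Q2=[]
t=11-12: P2@Q0 runs 1, rem=0, completes. Q0=[P3,P4] Q1=[P1] Q2=[]
t=12-13: P3@Q0 runs 1, rem=0, completes. Q0=[P4] Q1=[P1] Q2=[]
t=13-15: P4@Q0 runs 2, rem=3, I/O yield, promote→Q0. Q0=[P4] Q1=[P1] Q2=[]
t=15-17: P4@Q0 runs 2, rem=1, I/O yield, promote→Q0. Q0=[P4] Q1=[P1] Q2=[]
t=17-18: P4@Q0 runs 1, rem=0, completes. Q0=[] Q1=[P1] Q2=[]
t=18-23: P1@Q1 runs 5, rem=7, quantum used, demote→Q2. Q0=[] Q1=[] Q2=[P1]
t=23-30: P1@Q2 runs 7, rem=0, completes. Q0=[] Q1=[] Q2=[]

Answer: P1(0-3) P2(3-6) P3(6-9) P4(9-11) P2(11-12) P3(12-13) P4(13-15) P4(15-17) P4(17-18) P1(18-23) P1(23-30)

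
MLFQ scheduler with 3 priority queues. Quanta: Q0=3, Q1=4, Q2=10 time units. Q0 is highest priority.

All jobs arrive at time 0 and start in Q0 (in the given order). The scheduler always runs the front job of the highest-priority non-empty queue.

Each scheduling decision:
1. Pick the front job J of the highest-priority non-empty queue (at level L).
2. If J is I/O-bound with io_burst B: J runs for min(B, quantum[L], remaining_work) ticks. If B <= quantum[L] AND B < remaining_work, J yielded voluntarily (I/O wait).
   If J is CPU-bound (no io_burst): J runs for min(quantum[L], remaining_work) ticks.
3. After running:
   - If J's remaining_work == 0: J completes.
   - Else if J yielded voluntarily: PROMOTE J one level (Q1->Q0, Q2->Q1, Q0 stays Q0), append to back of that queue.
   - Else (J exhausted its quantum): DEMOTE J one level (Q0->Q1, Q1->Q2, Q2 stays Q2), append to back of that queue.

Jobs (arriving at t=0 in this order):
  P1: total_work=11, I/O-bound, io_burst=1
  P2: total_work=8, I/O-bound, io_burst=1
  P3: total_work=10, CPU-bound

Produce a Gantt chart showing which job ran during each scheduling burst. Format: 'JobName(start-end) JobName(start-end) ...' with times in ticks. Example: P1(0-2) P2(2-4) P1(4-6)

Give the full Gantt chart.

t=0-1: P1@Q0 runs 1, rem=10, I/O yield, promote→Q0. Q0=[P2,P3,P1] Q1=[] Q2=[]
t=1-2: P2@Q0 runs 1, rem=7, I/O yield, promote→Q0. Q0=[P3,P1,P2] Q1=[] Q2=[]
t=2-5: P3@Q0 runs 3, rem=7, quantum used, demote→Q1. Q0=[P1,P2] Q1=[P3] Q2=[]
t=5-6: P1@Q0 runs 1, rem=9, I/O yield, promote→Q0. Q0=[P2,P1] Q1=[P3] Q2=[]
t=6-7: P2@Q0 runs 1, rem=6, I/O yield, promote→Q0. Q0=[P1,P2] Q1=[P3] Q2=[]
t=7-8: P1@Q0 runs 1, rem=8, I/O yield, promote→Q0. Q0=[P2,P1] Q1=[P3] Q2=[]
t=8-9: P2@Q0 runs 1, rem=5, I/O yield, promote→Q0. Q0=[P1,P2] Q1=[P3] Q2=[]
t=9-10: P1@Q0 runs 1, rem=7, I/O yield, promote→Q0. Q0=[P2,P1] Q1=[P3] Q2=[]
t=10-11: P2@Q0 runs 1, rem=4, I/O yield, promote→Q0. Q0=[P1,P2] Q1=[P3] Q2=[]
t=11-12: P1@Q0 runs 1, rem=6, I/O yield, promote→Q0. Q0=[P2,P1] Q1=[P3] Q2=[]
t=12-13: P2@Q0 runs 1, rem=3, I/O yield, promote→Q0. Q0=[P1,P2] Q1=[P3] Q2=[]
t=13-14: P1@Q0 runs 1, rem=5, I/O yield, promote→Q0. Q0=[P2,P1] Q1=[P3] Q2=[]
t=14-15: P2@Q0 runs 1, rem=2, I/O yield, promote→Q0. Q0=[P1,P2] Q1=[P3] Q2=[]
t=15-16: P1@Q0 runs 1, rem=4, I/O yield, promote→Q0. Q0=[P2,P1] Q1=[P3] Q2=[]
t=16-17: P2@Q0 runs 1, rem=1, I/O yield, promote→Q0. Q0=[P1,P2] Q1=[P3] Q2=[]
t=17-18: P1@Q0 runs 1, rem=3, I/O yield, promote→Q0. Q0=[P2,P1] Q1=[P3] Q2=[]
t=18-19: P2@Q0 runs 1, rem=0, completes. Q0=[P1] Q1=[P3] Q2=[]
t=19-20: P1@Q0 runs 1, rem=2, I/O yield, promote→Q0. Q0=[P1] Q1=[P3] Q2=[]
t=20-21: P1@Q0 runs 1, rem=1, I/O yield, promote→Q0. Q0=[P1] Q1=[P3] Q2=[]
t=21-22: P1@Q0 runs 1, rem=0, completes. Q0=[] Q1=[P3] Q2=[]
t=22-26: P3@Q1 runs 4, rem=3, quantum used, demote→Q2. Q0=[] Q1=[] Q2=[P3]
t=26-29: P3@Q2 runs 3, rem=0, completes. Q0=[] Q1=[] Q2=[]

Answer: P1(0-1) P2(1-2) P3(2-5) P1(5-6) P2(6-7) P1(7-8) P2(8-9) P1(9-10) P2(10-11) P1(11-12) P2(12-13) P1(13-14) P2(14-15) P1(15-16) P2(16-17) P1(17-18) P2(18-19) P1(19-20) P1(20-21) P1(21-22) P3(22-26) P3(26-29)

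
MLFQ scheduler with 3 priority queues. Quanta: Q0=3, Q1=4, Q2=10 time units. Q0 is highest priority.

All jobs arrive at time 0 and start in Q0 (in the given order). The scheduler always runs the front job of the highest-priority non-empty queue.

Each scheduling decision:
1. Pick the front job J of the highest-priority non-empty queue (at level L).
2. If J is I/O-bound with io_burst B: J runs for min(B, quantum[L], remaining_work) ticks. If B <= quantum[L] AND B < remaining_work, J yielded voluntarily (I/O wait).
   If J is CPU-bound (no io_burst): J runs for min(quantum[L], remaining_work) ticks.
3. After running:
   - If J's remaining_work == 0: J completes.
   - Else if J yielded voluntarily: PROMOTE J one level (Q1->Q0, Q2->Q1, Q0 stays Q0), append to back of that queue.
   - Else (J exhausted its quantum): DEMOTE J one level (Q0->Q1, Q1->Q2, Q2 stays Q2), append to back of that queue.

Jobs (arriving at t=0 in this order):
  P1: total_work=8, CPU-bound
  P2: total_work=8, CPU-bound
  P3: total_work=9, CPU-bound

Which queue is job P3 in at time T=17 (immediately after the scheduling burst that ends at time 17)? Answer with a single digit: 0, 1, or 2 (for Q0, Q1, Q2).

Answer: 1

Derivation:
t=0-3: P1@Q0 runs 3, rem=5, quantum used, demote→Q1. Q0=[P2,P3] Q1=[P1] Q2=[]
t=3-6: P2@Q0 runs 3, rem=5, quantum used, demote→Q1. Q0=[P3] Q1=[P1,P2] Q2=[]
t=6-9: P3@Q0 runs 3, rem=6, quantum used, demote→Q1. Q0=[] Q1=[P1,P2,P3] Q2=[]
t=9-13: P1@Q1 runs 4, rem=1, quantum used, demote→Q2. Q0=[] Q1=[P2,P3] Q2=[P1]
t=13-17: P2@Q1 runs 4, rem=1, quantum used, demote→Q2. Q0=[] Q1=[P3] Q2=[P1,P2]
t=17-21: P3@Q1 runs 4, rem=2, quantum used, demote→Q2. Q0=[] Q1=[] Q2=[P1,P2,P3]
t=21-22: P1@Q2 runs 1, rem=0, completes. Q0=[] Q1=[] Q2=[P2,P3]
t=22-23: P2@Q2 runs 1, rem=0, completes. Q0=[] Q1=[] Q2=[P3]
t=23-25: P3@Q2 runs 2, rem=0, completes. Q0=[] Q1=[] Q2=[]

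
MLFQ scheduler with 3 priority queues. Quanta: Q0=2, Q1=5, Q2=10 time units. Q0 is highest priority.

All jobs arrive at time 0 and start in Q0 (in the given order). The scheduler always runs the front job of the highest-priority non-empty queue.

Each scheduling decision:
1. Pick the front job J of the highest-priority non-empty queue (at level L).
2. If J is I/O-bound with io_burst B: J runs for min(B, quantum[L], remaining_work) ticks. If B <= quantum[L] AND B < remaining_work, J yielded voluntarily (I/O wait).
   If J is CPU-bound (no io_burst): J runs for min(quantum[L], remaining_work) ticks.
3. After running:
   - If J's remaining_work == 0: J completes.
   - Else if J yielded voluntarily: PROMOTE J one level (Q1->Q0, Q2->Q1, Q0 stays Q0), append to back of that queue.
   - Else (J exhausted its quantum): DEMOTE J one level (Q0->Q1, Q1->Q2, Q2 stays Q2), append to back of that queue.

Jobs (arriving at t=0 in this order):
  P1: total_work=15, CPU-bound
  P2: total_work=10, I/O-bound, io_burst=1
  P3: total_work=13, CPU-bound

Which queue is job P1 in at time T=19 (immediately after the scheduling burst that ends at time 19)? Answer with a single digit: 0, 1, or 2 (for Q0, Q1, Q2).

t=0-2: P1@Q0 runs 2, rem=13, quantum used, demote→Q1. Q0=[P2,P3] Q1=[P1] Q2=[]
t=2-3: P2@Q0 runs 1, rem=9, I/O yield, promote→Q0. Q0=[P3,P2] Q1=[P1] Q2=[]
t=3-5: P3@Q0 runs 2, rem=11, quantum used, demote→Q1. Q0=[P2] Q1=[P1,P3] Q2=[]
t=5-6: P2@Q0 runs 1, rem=8, I/O yield, promote→Q0. Q0=[P2] Q1=[P1,P3] Q2=[]
t=6-7: P2@Q0 runs 1, rem=7, I/O yield, promote→Q0. Q0=[P2] Q1=[P1,P3] Q2=[]
t=7-8: P2@Q0 runs 1, rem=6, I/O yield, promote→Q0. Q0=[P2] Q1=[P1,P3] Q2=[]
t=8-9: P2@Q0 runs 1, rem=5, I/O yield, promote→Q0. Q0=[P2] Q1=[P1,P3] Q2=[]
t=9-10: P2@Q0 runs 1, rem=4, I/O yield, promote→Q0. Q0=[P2] Q1=[P1,P3] Q2=[]
t=10-11: P2@Q0 runs 1, rem=3, I/O yield, promote→Q0. Q0=[P2] Q1=[P1,P3] Q2=[]
t=11-12: P2@Q0 runs 1, rem=2, I/O yield, promote→Q0. Q0=[P2] Q1=[P1,P3] Q2=[]
t=12-13: P2@Q0 runs 1, rem=1, I/O yield, promote→Q0. Q0=[P2] Q1=[P1,P3] Q2=[]
t=13-14: P2@Q0 runs 1, rem=0, completes. Q0=[] Q1=[P1,P3] Q2=[]
t=14-19: P1@Q1 runs 5, rem=8, quantum used, demote→Q2. Q0=[] Q1=[P3] Q2=[P1]
t=19-24: P3@Q1 runs 5, rem=6, quantum used, demote→Q2. Q0=[] Q1=[] Q2=[P1,P3]
t=24-32: P1@Q2 runs 8, rem=0, completes. Q0=[] Q1=[] Q2=[P3]
t=32-38: P3@Q2 runs 6, rem=0, completes. Q0=[] Q1=[] Q2=[]

Answer: 2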